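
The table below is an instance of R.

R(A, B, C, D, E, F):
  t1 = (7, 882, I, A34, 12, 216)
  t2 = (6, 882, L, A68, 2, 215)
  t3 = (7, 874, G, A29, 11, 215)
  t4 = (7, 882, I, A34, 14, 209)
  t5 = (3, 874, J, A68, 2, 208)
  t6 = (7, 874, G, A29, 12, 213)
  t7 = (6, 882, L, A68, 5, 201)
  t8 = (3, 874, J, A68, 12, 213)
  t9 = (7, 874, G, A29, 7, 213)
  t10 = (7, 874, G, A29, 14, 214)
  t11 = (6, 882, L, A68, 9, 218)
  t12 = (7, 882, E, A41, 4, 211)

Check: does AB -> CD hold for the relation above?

No

(A=7, B=882): rows 1, 4, 12 → {C,D} takes values {(I, A34), (E, A41)} — violation
(A=6, B=882): rows 2, 7, 11 → {C,D} = (L, A68), (L, A68), (L, A68) ✓
(A=7, B=874): rows 3, 6, 9, 10 → {C,D} = (G, A29), (G, A29), (G, A29), (G, A29) ✓
(A=3, B=874): rows 5, 8 → {C,D} = (J, A68), (J, A68) ✓
Two rows agree on AB but differ on CD, so AB -> CD does not hold.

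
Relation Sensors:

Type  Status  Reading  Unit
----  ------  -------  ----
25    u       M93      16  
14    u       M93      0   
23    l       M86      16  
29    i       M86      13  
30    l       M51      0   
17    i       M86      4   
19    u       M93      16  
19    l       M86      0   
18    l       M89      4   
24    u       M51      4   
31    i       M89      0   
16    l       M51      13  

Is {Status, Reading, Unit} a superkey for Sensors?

Two distinct rows share (Status=u, Reading=M93, Unit=16), so {Status, Reading, Unit} does not determine every attribute — not a superkey.

No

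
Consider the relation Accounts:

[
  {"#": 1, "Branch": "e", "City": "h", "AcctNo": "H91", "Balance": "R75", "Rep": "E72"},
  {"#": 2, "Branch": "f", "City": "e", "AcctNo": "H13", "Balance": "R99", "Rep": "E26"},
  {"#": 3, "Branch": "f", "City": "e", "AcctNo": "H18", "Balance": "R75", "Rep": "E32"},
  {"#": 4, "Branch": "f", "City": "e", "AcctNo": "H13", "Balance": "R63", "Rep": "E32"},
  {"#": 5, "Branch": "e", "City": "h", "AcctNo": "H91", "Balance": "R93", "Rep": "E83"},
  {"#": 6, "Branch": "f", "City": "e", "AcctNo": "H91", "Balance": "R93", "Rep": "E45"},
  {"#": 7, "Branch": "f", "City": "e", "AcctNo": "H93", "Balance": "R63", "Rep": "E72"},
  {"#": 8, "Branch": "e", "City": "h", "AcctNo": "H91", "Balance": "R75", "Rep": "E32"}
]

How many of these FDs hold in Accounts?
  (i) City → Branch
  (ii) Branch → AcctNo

1

(i) City → Branch: every LHS value maps to a single RHS value — holds.
(ii) Branch → AcctNo: Branch=f: rows 2, 3, 4, 6, 7 → AcctNo takes values {H13, H18, H91, H93} — violation — fails.
1 of the 2 dependencies holds.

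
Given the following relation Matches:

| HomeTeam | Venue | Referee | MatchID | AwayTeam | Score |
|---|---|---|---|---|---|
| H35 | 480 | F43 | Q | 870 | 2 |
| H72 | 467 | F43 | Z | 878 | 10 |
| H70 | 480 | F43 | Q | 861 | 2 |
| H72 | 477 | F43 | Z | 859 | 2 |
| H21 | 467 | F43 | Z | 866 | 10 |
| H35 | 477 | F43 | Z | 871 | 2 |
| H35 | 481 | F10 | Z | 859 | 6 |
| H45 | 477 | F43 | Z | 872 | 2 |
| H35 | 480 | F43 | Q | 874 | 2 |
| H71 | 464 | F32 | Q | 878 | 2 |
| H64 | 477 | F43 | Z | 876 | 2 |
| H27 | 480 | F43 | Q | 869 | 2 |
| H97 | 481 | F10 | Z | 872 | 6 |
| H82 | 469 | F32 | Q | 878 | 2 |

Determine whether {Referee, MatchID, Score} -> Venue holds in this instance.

(Referee=F43, MatchID=Q, Score=2): 4 rows → Venue = 480, 480, 480, 480 ✓
(Referee=F43, MatchID=Z, Score=10): 2 rows → Venue = 467, 467 ✓
(Referee=F43, MatchID=Z, Score=2): 4 rows → Venue = 477, 477, 477, 477 ✓
(Referee=F10, MatchID=Z, Score=6): 2 rows → Venue = 481, 481 ✓
(Referee=F32, MatchID=Q, Score=2): 2 rows → Venue takes values {464, 469} — violation
Two rows agree on {Referee, MatchID, Score} but differ on Venue, so {Referee, MatchID, Score} -> Venue does not hold.

No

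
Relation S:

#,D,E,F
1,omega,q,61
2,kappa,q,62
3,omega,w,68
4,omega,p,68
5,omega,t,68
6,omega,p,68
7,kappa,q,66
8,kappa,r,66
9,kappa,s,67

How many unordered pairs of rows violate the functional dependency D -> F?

D=omega: violating pairs (1,3), (1,4), (1,5), (1,6) — 4 pairs.
D=kappa: violating pairs (2,7), (2,8), (2,9), (7,9), (8,9) — 5 pairs.

9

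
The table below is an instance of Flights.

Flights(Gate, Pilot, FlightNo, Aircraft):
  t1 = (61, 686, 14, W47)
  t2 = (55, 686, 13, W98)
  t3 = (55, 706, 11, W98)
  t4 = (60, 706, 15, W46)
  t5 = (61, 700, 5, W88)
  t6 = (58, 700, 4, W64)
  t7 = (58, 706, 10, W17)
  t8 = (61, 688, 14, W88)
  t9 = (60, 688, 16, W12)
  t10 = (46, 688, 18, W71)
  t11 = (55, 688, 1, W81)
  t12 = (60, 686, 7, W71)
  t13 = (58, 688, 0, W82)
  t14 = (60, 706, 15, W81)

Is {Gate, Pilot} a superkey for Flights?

No

Rows 4 and 14 have the same {Gate, Pilot} value (Gate=60, Pilot=706) but are distinct tuples, so {Gate, Pilot} does not determine every attribute — not a superkey.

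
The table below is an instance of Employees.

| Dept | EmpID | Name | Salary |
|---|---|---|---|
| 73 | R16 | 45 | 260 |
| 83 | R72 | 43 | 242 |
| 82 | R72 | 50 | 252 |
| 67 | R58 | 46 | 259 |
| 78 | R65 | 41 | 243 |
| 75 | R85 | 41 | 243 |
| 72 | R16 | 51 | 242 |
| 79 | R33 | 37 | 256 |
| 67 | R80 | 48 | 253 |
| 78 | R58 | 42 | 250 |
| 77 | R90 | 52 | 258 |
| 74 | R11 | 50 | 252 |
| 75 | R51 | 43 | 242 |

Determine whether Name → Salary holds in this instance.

Name=45: 1 row → Salary = 260 ✓
Name=43: 2 rows → Salary = 242, 242 ✓
Name=50: 2 rows → Salary = 252, 252 ✓
Name=46: 1 row → Salary = 259 ✓
Name=41: 2 rows → Salary = 243, 243 ✓
Name=51: 1 row → Salary = 242 ✓
Name=37: 1 row → Salary = 256 ✓
Name=48: 1 row → Salary = 253 ✓
Name=42: 1 row → Salary = 250 ✓
Name=52: 1 row → Salary = 258 ✓
Every Name value is associated with a single Salary value, so Name → Salary holds.

Yes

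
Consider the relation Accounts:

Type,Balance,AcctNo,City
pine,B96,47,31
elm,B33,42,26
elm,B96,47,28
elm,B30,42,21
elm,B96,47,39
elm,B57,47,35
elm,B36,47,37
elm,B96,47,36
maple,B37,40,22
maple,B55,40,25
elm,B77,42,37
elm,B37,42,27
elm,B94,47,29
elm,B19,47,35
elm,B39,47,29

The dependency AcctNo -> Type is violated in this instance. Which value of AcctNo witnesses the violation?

47

AcctNo=47: 9 rows → Type takes values {pine, elm} — violation
AcctNo=42: 4 rows → Type = elm, elm, elm, elm ✓
AcctNo=40: 2 rows → Type = maple, maple ✓
The only AcctNo value with inconsistent Type is AcctNo=47.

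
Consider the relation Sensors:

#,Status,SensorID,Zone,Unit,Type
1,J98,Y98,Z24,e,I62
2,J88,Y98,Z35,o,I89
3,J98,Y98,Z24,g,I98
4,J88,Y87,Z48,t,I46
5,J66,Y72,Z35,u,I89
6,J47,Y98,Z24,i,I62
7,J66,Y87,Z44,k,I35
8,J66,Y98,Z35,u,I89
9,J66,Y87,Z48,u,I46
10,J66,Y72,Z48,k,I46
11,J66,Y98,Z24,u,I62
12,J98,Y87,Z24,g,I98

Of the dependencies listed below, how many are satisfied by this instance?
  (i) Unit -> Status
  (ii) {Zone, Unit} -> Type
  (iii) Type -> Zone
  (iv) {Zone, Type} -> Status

3

(i) Unit -> Status: every LHS value maps to a single RHS value — holds.
(ii) {Zone, Unit} -> Type: every LHS value maps to a single RHS value — holds.
(iii) Type -> Zone: every LHS value maps to a single RHS value — holds.
(iv) {Zone, Type} -> Status: (Zone=Z24, Type=I62): rows 1, 6, 11 → Status takes values {J98, J47, J66} — violation; (Zone=Z35, Type=I89): rows 2, 5, 8 → Status takes values {J88, J66} — violation; (Zone=Z48, Type=I46): rows 4, 9, 10 → Status takes values {J88, J66} — violation — fails.
3 of the 4 dependencies hold.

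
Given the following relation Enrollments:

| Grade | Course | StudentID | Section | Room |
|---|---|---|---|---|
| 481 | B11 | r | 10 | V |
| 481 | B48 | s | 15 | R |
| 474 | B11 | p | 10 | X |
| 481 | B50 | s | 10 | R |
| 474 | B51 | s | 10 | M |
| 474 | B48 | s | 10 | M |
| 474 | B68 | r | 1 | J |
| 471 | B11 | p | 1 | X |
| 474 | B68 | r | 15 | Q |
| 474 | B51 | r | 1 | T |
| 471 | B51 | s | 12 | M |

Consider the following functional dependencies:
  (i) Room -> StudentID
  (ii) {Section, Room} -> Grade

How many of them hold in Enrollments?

2

(i) Room -> StudentID: every LHS value maps to a single RHS value — holds.
(ii) {Section, Room} -> Grade: every LHS value maps to a single RHS value — holds.
2 of the 2 dependencies hold.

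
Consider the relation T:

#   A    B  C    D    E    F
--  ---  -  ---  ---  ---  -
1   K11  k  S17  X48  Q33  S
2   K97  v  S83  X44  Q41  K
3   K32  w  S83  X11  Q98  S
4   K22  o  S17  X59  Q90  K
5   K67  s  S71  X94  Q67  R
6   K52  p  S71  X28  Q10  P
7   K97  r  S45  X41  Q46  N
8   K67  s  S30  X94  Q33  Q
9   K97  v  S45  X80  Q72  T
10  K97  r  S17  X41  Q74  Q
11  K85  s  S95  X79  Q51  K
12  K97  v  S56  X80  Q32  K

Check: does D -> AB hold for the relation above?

D=X48: row 1 → {A,B} = (K11, k) ✓
D=X44: row 2 → {A,B} = (K97, v) ✓
D=X11: row 3 → {A,B} = (K32, w) ✓
D=X59: row 4 → {A,B} = (K22, o) ✓
D=X94: rows 5, 8 → {A,B} = (K67, s), (K67, s) ✓
D=X28: row 6 → {A,B} = (K52, p) ✓
D=X41: rows 7, 10 → {A,B} = (K97, r), (K97, r) ✓
D=X80: rows 9, 12 → {A,B} = (K97, v), (K97, v) ✓
D=X79: row 11 → {A,B} = (K85, s) ✓
Every D value is associated with a single AB value, so D -> AB holds.

Yes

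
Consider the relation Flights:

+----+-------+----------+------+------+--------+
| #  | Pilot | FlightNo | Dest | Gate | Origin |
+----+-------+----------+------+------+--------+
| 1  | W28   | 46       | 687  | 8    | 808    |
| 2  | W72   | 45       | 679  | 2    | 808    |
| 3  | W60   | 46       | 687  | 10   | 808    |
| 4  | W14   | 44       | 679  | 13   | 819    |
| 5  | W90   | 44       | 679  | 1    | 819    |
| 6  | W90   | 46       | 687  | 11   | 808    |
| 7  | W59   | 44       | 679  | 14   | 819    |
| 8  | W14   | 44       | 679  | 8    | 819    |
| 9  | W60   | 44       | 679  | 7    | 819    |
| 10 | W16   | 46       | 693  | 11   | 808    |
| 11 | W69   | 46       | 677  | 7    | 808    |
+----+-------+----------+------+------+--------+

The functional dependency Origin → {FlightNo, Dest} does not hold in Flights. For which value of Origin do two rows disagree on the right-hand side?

808

Origin=808: rows 1, 2, 3, 6, 10, 11 → {FlightNo,Dest} takes values {(46, 687), (45, 679), (46, 693), (46, 677)} — violation
Origin=819: rows 4, 5, 7, 8, 9 → {FlightNo,Dest} = (44, 679), (44, 679), (44, 679), (44, 679), (44, 679) ✓
The only Origin value with inconsistent RHS is Origin=808.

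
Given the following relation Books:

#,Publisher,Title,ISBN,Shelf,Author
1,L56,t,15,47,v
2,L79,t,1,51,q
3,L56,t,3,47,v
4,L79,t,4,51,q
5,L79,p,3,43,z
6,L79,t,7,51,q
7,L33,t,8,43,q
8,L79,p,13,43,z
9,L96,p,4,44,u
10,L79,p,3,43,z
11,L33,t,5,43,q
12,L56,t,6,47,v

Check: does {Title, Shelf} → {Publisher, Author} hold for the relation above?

Yes

(Title=t, Shelf=47): rows 1, 3, 12 → {Publisher,Author} = (L56, v), (L56, v), (L56, v) ✓
(Title=t, Shelf=51): rows 2, 4, 6 → {Publisher,Author} = (L79, q), (L79, q), (L79, q) ✓
(Title=p, Shelf=43): rows 5, 8, 10 → {Publisher,Author} = (L79, z), (L79, z), (L79, z) ✓
(Title=t, Shelf=43): rows 7, 11 → {Publisher,Author} = (L33, q), (L33, q) ✓
(Title=p, Shelf=44): row 9 → {Publisher,Author} = (L96, u) ✓
Every {Title, Shelf} value is associated with a single {Publisher, Author} value, so {Title, Shelf} → {Publisher, Author} holds.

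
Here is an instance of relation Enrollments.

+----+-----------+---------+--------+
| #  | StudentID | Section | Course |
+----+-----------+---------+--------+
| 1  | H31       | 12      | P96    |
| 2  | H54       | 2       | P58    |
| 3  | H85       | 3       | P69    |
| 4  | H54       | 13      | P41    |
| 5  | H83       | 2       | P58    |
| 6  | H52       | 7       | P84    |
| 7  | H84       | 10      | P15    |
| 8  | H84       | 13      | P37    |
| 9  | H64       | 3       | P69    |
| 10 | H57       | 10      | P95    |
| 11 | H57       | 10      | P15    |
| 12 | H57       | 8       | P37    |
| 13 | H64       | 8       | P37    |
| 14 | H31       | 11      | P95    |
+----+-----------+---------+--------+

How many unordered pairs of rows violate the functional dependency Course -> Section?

Course=P58: all 2 rows agree on Section — 0 pairs.
Course=P69: all 2 rows agree on Section — 0 pairs.
Course=P15: all 2 rows agree on Section — 0 pairs.
Course=P37: violating pairs (8,12), (8,13) — 2 pairs.
Course=P95: violating pairs (10,14) — 1 pair.

3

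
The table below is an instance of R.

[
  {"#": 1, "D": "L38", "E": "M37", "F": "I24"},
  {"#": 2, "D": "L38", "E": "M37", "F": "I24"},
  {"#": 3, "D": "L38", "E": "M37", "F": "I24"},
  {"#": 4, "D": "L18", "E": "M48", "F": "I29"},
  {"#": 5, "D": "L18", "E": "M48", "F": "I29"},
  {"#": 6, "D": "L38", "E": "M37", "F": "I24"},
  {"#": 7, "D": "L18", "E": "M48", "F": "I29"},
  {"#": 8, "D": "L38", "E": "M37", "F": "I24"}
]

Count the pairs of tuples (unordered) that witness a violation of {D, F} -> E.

0

(D=L38, F=I24): all 5 rows agree on E — 0 pairs.
(D=L18, F=I29): all 3 rows agree on E — 0 pairs.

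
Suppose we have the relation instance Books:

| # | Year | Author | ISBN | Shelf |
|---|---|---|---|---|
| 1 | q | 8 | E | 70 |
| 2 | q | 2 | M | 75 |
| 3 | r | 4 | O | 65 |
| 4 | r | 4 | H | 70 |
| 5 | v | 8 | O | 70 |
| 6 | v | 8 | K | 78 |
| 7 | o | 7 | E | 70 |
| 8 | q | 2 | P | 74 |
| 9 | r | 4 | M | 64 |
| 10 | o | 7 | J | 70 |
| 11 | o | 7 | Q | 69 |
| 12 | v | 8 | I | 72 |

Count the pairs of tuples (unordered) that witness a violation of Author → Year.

Author=8: violating pairs (1,5), (1,6), (1,12) — 3 pairs.
Author=2: all 2 rows agree on Year — 0 pairs.
Author=4: all 3 rows agree on Year — 0 pairs.
Author=7: all 3 rows agree on Year — 0 pairs.

3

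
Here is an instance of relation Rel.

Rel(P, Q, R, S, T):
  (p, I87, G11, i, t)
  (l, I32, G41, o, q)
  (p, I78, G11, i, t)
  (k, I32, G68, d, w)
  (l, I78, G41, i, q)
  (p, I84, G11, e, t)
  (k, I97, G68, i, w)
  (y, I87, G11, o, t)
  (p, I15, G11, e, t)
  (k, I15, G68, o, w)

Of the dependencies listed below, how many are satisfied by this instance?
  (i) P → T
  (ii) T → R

2

(i) P → T: every LHS value maps to a single RHS value — holds.
(ii) T → R: every LHS value maps to a single RHS value — holds.
2 of the 2 dependencies hold.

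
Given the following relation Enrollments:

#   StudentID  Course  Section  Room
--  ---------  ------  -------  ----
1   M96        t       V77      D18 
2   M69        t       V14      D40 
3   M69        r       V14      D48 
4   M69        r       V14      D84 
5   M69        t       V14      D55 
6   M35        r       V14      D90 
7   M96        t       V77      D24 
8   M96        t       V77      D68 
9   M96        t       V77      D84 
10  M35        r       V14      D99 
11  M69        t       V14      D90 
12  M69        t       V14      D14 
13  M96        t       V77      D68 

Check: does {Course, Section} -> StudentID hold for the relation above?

No

(Course=t, Section=V77): rows 1, 7, 8, 9, 13 → StudentID = M96, M96, M96, M96, M96 ✓
(Course=t, Section=V14): rows 2, 5, 11, 12 → StudentID = M69, M69, M69, M69 ✓
(Course=r, Section=V14): rows 3, 4, 6, 10 → StudentID takes values {M69, M35} — violation
Two rows agree on {Course, Section} but differ on StudentID, so {Course, Section} -> StudentID does not hold.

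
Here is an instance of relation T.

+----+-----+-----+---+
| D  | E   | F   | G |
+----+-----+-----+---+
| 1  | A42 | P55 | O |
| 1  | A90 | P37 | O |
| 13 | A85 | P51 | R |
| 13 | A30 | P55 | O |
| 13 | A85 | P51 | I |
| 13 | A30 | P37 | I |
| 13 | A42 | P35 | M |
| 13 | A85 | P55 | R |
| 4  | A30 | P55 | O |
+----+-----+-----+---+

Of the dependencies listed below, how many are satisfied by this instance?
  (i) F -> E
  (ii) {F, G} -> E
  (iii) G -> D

(i) F -> E: F=P55: 4 rows → E takes values {A42, A30, A85} — violation; F=P37: 2 rows → E takes values {A90, A30} — violation — fails.
(ii) {F, G} -> E: (F=P55, G=O): 3 rows → E takes values {A42, A30} — violation — fails.
(iii) G -> D: G=O: 4 rows → D takes values {1, 13, 4} — violation — fails.
None of the 3 dependencies hold.

0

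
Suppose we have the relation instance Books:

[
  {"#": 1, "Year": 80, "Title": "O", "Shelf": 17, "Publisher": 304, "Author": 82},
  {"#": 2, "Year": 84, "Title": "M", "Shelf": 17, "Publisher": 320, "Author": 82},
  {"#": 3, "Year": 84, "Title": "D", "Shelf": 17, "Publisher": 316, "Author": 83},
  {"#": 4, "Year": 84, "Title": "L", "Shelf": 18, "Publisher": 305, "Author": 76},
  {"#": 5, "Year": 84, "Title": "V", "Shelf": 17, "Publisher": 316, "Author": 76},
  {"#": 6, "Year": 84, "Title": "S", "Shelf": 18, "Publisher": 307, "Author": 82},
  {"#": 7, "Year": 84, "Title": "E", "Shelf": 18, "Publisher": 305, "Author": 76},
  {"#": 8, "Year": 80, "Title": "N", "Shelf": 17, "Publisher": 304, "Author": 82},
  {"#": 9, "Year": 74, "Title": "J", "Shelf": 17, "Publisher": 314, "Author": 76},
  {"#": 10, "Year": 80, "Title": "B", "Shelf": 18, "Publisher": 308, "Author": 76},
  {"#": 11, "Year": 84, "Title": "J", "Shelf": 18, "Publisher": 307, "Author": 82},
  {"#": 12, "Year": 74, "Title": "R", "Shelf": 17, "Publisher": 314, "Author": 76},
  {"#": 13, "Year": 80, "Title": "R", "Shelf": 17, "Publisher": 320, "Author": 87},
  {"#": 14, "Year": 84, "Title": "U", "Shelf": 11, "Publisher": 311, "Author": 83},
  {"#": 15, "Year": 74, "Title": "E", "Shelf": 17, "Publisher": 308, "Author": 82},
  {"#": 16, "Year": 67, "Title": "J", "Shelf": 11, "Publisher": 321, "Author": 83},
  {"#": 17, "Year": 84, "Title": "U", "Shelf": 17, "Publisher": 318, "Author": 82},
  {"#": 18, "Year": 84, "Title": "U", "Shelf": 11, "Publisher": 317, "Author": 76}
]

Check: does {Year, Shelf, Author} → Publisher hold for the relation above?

No

(Year=80, Shelf=17, Author=82): rows 1, 8 → Publisher = 304, 304 ✓
(Year=84, Shelf=17, Author=82): rows 2, 17 → Publisher takes values {320, 318} — violation
(Year=84, Shelf=17, Author=83): row 3 → Publisher = 316 ✓
(Year=84, Shelf=18, Author=76): rows 4, 7 → Publisher = 305, 305 ✓
(Year=84, Shelf=17, Author=76): row 5 → Publisher = 316 ✓
(Year=84, Shelf=18, Author=82): rows 6, 11 → Publisher = 307, 307 ✓
(Year=74, Shelf=17, Author=76): rows 9, 12 → Publisher = 314, 314 ✓
(Year=80, Shelf=18, Author=76): row 10 → Publisher = 308 ✓
(Year=80, Shelf=17, Author=87): row 13 → Publisher = 320 ✓
(Year=84, Shelf=11, Author=83): row 14 → Publisher = 311 ✓
(Year=74, Shelf=17, Author=82): row 15 → Publisher = 308 ✓
(Year=67, Shelf=11, Author=83): row 16 → Publisher = 321 ✓
(Year=84, Shelf=11, Author=76): row 18 → Publisher = 317 ✓
Two rows agree on {Year, Shelf, Author} but differ on Publisher, so {Year, Shelf, Author} → Publisher does not hold.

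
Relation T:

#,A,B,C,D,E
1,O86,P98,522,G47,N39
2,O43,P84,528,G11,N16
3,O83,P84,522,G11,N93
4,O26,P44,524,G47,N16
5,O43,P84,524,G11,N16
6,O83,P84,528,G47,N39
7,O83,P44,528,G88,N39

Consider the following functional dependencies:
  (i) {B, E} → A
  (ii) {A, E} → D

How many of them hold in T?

(i) {B, E} → A: every LHS value maps to a single RHS value — holds.
(ii) {A, E} → D: (A=O83, E=N39): rows 6, 7 → D takes values {G47, G88} — violation — fails.
1 of the 2 dependencies holds.

1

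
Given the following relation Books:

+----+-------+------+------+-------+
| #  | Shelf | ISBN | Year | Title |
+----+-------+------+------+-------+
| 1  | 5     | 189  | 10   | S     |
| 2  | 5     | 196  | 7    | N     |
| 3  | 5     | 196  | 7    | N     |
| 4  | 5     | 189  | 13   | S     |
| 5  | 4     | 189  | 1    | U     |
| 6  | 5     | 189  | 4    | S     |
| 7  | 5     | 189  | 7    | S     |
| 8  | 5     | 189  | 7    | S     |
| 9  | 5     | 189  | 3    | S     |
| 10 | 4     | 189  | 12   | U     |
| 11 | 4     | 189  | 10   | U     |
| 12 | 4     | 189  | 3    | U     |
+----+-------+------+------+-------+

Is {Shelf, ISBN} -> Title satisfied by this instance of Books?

(Shelf=5, ISBN=189): rows 1, 4, 6, 7, 8, 9 → Title = S, S, S, S, S, S ✓
(Shelf=5, ISBN=196): rows 2, 3 → Title = N, N ✓
(Shelf=4, ISBN=189): rows 5, 10, 11, 12 → Title = U, U, U, U ✓
Every {Shelf, ISBN} value is associated with a single Title value, so {Shelf, ISBN} -> Title holds.

Yes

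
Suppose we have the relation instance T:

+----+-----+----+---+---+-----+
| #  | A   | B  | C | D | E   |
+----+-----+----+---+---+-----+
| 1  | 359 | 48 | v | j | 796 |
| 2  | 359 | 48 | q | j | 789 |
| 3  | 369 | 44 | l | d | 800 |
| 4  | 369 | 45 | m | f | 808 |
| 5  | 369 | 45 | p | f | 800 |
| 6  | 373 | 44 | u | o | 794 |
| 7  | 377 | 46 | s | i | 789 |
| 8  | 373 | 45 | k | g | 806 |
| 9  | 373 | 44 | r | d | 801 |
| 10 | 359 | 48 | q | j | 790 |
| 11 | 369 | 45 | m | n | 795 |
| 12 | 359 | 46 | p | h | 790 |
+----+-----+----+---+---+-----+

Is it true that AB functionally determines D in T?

No

(A=359, B=48): rows 1, 2, 10 → D = j, j, j ✓
(A=369, B=44): row 3 → D = d ✓
(A=369, B=45): rows 4, 5, 11 → D takes values {f, n} — violation
(A=373, B=44): rows 6, 9 → D takes values {o, d} — violation
(A=377, B=46): row 7 → D = i ✓
(A=373, B=45): row 8 → D = g ✓
(A=359, B=46): row 12 → D = h ✓
Two rows agree on AB but differ on D, so AB → D does not hold.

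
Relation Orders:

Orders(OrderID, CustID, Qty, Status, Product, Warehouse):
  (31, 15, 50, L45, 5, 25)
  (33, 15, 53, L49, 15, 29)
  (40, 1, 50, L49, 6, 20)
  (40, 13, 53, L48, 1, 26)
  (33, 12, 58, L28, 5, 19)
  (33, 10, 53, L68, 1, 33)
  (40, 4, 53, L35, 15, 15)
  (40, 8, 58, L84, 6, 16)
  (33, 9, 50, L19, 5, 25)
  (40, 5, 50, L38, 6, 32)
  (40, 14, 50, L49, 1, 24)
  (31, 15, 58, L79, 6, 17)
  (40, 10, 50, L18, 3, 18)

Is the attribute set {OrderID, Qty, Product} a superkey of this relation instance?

No

Two distinct rows share (OrderID=40, Qty=50, Product=6), so {OrderID, Qty, Product} does not determine every attribute — not a superkey.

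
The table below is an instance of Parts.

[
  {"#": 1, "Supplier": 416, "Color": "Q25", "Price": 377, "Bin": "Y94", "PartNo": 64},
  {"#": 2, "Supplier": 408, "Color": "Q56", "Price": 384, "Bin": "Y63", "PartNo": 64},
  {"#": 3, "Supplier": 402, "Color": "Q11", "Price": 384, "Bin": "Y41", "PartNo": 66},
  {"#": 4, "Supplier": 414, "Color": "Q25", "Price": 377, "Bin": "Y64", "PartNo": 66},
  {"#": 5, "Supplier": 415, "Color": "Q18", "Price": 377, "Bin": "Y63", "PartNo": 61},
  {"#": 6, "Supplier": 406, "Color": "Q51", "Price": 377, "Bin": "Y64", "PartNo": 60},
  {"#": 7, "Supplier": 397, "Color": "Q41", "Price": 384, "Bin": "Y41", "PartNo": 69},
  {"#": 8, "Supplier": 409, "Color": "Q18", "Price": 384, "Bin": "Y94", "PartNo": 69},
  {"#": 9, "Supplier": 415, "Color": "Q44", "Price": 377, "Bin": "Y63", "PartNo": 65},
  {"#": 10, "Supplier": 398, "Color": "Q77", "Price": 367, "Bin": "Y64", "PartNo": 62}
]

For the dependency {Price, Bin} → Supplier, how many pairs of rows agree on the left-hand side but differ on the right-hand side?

2

(Price=384, Bin=Y41): violating pairs (3,7) — 1 pair.
(Price=377, Bin=Y64): violating pairs (4,6) — 1 pair.
(Price=377, Bin=Y63): all 2 rows agree on Supplier — 0 pairs.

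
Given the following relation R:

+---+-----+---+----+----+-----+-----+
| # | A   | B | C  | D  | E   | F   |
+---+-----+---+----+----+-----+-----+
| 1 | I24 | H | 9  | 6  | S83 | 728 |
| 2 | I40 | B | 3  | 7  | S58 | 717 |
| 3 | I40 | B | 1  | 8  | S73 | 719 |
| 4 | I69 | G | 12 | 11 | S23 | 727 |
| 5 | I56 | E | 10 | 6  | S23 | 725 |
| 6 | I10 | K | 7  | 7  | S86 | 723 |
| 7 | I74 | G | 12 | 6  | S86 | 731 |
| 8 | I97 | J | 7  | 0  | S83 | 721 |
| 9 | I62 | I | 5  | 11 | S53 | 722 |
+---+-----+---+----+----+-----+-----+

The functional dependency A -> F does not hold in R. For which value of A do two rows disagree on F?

A=I24: row 1 → F = 728 ✓
A=I40: rows 2, 3 → F takes values {717, 719} — violation
A=I69: row 4 → F = 727 ✓
A=I56: row 5 → F = 725 ✓
A=I10: row 6 → F = 723 ✓
A=I74: row 7 → F = 731 ✓
A=I97: row 8 → F = 721 ✓
A=I62: row 9 → F = 722 ✓
The only A value with inconsistent F is A=I40.

I40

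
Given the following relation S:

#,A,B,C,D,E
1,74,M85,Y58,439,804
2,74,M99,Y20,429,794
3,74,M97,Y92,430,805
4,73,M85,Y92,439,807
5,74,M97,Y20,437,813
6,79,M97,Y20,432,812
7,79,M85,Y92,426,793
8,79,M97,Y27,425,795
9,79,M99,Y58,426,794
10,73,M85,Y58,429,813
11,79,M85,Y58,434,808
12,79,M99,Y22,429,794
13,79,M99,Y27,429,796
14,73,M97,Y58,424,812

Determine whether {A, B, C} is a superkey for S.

All 14 rows have distinct {A, B, C} values, so {A, B, C} → (all attributes) holds and {A, B, C} is a superkey.

Yes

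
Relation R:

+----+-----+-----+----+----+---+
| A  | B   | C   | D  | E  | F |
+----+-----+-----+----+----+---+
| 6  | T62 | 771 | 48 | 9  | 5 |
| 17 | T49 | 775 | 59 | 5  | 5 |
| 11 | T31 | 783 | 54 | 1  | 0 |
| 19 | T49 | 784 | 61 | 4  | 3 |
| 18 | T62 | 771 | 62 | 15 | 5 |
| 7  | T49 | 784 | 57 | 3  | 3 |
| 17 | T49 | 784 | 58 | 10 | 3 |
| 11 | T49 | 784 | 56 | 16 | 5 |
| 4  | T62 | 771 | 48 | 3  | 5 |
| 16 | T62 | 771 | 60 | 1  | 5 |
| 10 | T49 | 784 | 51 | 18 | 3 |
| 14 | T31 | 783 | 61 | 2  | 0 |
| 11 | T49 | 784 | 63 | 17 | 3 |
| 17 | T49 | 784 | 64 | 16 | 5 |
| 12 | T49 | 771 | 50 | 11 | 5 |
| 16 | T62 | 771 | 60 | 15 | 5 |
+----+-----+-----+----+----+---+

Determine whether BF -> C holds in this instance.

No

(B=T62, F=5): 5 rows → C = 771, 771, 771, 771, 771 ✓
(B=T49, F=5): 4 rows → C takes values {775, 784, 771} — violation
(B=T31, F=0): 2 rows → C = 783, 783 ✓
(B=T49, F=3): 5 rows → C = 784, 784, 784, 784, 784 ✓
Two rows agree on BF but differ on C, so BF -> C does not hold.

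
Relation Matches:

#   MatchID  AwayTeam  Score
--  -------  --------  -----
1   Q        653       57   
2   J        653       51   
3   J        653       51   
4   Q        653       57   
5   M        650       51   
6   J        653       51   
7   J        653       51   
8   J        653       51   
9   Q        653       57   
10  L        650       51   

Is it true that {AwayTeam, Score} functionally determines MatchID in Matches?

No

(AwayTeam=653, Score=57): rows 1, 4, 9 → MatchID = Q, Q, Q ✓
(AwayTeam=653, Score=51): rows 2, 3, 6, 7, 8 → MatchID = J, J, J, J, J ✓
(AwayTeam=650, Score=51): rows 5, 10 → MatchID takes values {M, L} — violation
Two rows agree on {AwayTeam, Score} but differ on MatchID, so {AwayTeam, Score} → MatchID does not hold.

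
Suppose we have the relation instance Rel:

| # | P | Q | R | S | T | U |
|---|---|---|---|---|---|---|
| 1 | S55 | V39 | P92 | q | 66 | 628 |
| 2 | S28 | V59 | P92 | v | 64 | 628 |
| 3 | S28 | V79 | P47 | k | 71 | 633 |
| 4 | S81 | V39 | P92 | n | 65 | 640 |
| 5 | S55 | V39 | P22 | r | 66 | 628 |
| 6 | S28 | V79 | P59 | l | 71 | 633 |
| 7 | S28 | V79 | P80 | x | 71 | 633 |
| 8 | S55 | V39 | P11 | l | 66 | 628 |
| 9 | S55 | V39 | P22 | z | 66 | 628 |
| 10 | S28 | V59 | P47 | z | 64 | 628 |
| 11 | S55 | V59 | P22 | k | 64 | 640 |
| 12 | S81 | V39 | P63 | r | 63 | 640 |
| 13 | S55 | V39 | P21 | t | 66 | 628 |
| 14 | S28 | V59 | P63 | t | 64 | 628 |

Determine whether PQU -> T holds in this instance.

No

(P=S55, Q=V39, U=628): rows 1, 5, 8, 9, 13 → T = 66, 66, 66, 66, 66 ✓
(P=S28, Q=V59, U=628): rows 2, 10, 14 → T = 64, 64, 64 ✓
(P=S28, Q=V79, U=633): rows 3, 6, 7 → T = 71, 71, 71 ✓
(P=S81, Q=V39, U=640): rows 4, 12 → T takes values {65, 63} — violation
(P=S55, Q=V59, U=640): row 11 → T = 64 ✓
Two rows agree on PQU but differ on T, so PQU -> T does not hold.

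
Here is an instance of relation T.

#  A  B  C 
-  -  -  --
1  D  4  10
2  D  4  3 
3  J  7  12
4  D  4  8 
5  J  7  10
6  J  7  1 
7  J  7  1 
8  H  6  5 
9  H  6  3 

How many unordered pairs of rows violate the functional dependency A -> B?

0

A=D: all 3 rows agree on B — 0 pairs.
A=J: all 4 rows agree on B — 0 pairs.
A=H: all 2 rows agree on B — 0 pairs.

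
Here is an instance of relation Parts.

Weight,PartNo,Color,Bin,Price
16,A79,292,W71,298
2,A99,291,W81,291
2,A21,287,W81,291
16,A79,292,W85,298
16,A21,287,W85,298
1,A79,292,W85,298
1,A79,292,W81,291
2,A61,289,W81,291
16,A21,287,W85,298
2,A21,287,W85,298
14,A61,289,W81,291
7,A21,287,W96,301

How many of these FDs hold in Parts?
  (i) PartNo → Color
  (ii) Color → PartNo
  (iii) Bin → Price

3

(i) PartNo → Color: every LHS value maps to a single RHS value — holds.
(ii) Color → PartNo: every LHS value maps to a single RHS value — holds.
(iii) Bin → Price: every LHS value maps to a single RHS value — holds.
3 of the 3 dependencies hold.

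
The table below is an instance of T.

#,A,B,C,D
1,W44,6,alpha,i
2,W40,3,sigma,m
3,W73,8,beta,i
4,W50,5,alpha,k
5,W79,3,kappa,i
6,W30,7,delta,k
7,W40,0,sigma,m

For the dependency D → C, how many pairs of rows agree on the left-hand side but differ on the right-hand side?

D=i: violating pairs (1,3), (1,5), (3,5) — 3 pairs.
D=m: all 2 rows agree on C — 0 pairs.
D=k: violating pairs (4,6) — 1 pair.

4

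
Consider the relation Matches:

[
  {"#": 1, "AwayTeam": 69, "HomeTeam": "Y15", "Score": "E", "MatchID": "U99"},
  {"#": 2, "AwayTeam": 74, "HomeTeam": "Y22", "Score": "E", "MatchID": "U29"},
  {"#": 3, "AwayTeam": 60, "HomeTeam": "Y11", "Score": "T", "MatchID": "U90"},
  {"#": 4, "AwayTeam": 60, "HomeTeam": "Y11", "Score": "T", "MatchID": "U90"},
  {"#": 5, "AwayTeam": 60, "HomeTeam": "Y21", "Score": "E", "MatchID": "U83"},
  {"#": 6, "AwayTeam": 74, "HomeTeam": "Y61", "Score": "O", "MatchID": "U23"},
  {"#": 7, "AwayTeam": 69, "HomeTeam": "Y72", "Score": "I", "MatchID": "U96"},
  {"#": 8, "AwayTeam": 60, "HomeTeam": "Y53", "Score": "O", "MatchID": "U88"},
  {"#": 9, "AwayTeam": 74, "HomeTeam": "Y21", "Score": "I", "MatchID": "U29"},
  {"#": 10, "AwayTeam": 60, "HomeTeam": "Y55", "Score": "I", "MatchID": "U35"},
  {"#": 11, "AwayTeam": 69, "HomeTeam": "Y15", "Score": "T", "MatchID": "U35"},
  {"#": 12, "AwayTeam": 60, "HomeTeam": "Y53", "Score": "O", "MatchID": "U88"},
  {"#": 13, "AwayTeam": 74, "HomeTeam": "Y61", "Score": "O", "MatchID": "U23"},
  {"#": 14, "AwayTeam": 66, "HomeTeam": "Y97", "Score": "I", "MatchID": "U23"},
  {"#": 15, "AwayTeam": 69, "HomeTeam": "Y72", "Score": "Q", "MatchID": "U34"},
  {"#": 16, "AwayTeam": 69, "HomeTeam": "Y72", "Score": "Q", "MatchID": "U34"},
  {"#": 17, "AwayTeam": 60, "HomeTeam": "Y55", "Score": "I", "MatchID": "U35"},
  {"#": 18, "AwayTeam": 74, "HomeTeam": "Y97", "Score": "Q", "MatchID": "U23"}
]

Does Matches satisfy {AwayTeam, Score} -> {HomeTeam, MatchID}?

(AwayTeam=69, Score=E): row 1 → {HomeTeam,MatchID} = (Y15, U99) ✓
(AwayTeam=74, Score=E): row 2 → {HomeTeam,MatchID} = (Y22, U29) ✓
(AwayTeam=60, Score=T): rows 3, 4 → {HomeTeam,MatchID} = (Y11, U90), (Y11, U90) ✓
(AwayTeam=60, Score=E): row 5 → {HomeTeam,MatchID} = (Y21, U83) ✓
(AwayTeam=74, Score=O): rows 6, 13 → {HomeTeam,MatchID} = (Y61, U23), (Y61, U23) ✓
(AwayTeam=69, Score=I): row 7 → {HomeTeam,MatchID} = (Y72, U96) ✓
(AwayTeam=60, Score=O): rows 8, 12 → {HomeTeam,MatchID} = (Y53, U88), (Y53, U88) ✓
(AwayTeam=74, Score=I): row 9 → {HomeTeam,MatchID} = (Y21, U29) ✓
(AwayTeam=60, Score=I): rows 10, 17 → {HomeTeam,MatchID} = (Y55, U35), (Y55, U35) ✓
(AwayTeam=69, Score=T): row 11 → {HomeTeam,MatchID} = (Y15, U35) ✓
(AwayTeam=66, Score=I): row 14 → {HomeTeam,MatchID} = (Y97, U23) ✓
(AwayTeam=69, Score=Q): rows 15, 16 → {HomeTeam,MatchID} = (Y72, U34), (Y72, U34) ✓
(AwayTeam=74, Score=Q): row 18 → {HomeTeam,MatchID} = (Y97, U23) ✓
Every {AwayTeam, Score} value is associated with a single {HomeTeam, MatchID} value, so {AwayTeam, Score} -> {HomeTeam, MatchID} holds.

Yes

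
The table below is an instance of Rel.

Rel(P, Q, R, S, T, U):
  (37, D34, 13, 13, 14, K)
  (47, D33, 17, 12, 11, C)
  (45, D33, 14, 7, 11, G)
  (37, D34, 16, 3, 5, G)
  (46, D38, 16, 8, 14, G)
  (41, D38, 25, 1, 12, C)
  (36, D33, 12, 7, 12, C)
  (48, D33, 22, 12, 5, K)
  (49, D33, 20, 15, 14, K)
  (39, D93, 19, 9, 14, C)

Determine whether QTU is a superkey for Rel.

All 10 rows have distinct QTU values, so QTU → (all attributes) holds and QTU is a superkey.

Yes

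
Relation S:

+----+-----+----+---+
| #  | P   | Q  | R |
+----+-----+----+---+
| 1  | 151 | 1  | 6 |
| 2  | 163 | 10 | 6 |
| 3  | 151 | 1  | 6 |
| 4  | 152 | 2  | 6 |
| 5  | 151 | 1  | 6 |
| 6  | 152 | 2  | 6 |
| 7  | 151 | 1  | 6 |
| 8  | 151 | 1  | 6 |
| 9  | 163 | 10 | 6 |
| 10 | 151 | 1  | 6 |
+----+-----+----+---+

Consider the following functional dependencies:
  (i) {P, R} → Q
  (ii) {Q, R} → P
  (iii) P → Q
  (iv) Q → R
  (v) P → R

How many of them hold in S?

5

(i) {P, R} → Q: every LHS value maps to a single RHS value — holds.
(ii) {Q, R} → P: every LHS value maps to a single RHS value — holds.
(iii) P → Q: every LHS value maps to a single RHS value — holds.
(iv) Q → R: every LHS value maps to a single RHS value — holds.
(v) P → R: every LHS value maps to a single RHS value — holds.
5 of the 5 dependencies hold.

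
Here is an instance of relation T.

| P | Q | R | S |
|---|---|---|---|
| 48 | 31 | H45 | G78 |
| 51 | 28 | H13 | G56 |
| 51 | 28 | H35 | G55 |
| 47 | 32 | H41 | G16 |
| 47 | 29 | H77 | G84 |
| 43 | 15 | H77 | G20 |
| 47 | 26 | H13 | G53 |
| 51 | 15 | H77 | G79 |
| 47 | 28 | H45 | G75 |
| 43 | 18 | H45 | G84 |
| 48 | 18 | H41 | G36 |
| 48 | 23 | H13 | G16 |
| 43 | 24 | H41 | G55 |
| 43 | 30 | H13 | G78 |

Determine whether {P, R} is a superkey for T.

Yes

All 14 rows have distinct {P, R} values, so {P, R} → (all attributes) holds and {P, R} is a superkey.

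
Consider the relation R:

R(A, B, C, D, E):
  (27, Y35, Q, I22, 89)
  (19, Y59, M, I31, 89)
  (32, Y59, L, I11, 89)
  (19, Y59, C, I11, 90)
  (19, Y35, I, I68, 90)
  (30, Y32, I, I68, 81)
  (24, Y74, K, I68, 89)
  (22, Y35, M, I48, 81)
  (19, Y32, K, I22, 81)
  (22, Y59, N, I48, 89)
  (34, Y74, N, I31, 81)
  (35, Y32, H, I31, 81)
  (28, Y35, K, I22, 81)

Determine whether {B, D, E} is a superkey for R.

Yes

All 13 rows have distinct {B, D, E} values, so {B, D, E} → (all attributes) holds and {B, D, E} is a superkey.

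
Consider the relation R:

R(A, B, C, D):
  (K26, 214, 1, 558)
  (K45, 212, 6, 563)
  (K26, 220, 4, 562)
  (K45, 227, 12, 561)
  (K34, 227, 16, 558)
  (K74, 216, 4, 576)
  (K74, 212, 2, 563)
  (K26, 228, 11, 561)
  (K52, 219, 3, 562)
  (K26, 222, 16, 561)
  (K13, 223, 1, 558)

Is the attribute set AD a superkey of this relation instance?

Two distinct rows share (A=K26, D=561), so AD does not determine every attribute — not a superkey.

No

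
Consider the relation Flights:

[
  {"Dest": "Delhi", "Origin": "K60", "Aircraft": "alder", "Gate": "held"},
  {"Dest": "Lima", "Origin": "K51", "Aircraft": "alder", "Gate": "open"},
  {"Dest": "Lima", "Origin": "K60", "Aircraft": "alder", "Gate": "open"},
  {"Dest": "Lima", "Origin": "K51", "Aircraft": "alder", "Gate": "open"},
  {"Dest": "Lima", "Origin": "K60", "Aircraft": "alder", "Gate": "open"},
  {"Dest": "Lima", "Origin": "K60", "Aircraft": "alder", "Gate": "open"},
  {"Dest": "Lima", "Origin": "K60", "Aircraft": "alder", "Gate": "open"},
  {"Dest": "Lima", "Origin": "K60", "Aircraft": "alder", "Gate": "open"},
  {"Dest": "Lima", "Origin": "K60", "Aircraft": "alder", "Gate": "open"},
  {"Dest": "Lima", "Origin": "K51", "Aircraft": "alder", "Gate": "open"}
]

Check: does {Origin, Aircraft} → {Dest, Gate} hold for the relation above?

(Origin=K60, Aircraft=alder): 7 rows → {Dest,Gate} takes values {(Delhi, held), (Lima, open)} — violation
(Origin=K51, Aircraft=alder): 3 rows → {Dest,Gate} = (Lima, open), (Lima, open), (Lima, open) ✓
Two rows agree on {Origin, Aircraft} but differ on {Dest, Gate}, so {Origin, Aircraft} → {Dest, Gate} does not hold.

No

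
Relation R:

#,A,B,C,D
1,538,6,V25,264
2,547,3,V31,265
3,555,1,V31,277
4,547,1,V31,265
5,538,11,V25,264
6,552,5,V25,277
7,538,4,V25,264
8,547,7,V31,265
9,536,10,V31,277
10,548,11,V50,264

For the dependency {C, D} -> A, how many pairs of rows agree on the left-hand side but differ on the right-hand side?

(C=V25, D=264): all 3 rows agree on A — 0 pairs.
(C=V31, D=265): all 3 rows agree on A — 0 pairs.
(C=V31, D=277): violating pairs (3,9) — 1 pair.

1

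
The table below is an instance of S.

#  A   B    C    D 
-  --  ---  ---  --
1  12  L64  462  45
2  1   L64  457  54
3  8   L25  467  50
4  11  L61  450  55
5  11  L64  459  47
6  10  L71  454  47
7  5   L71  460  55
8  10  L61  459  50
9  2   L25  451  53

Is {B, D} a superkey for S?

Yes

All 9 rows have distinct {B, D} values, so {B, D} → (all attributes) holds and {B, D} is a superkey.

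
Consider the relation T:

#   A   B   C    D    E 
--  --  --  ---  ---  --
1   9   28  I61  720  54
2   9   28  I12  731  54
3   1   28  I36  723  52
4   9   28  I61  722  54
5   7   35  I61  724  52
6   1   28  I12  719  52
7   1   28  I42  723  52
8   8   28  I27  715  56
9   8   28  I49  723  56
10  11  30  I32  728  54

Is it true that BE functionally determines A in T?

(B=28, E=54): rows 1, 2, 4 → A = 9, 9, 9 ✓
(B=28, E=52): rows 3, 6, 7 → A = 1, 1, 1 ✓
(B=35, E=52): row 5 → A = 7 ✓
(B=28, E=56): rows 8, 9 → A = 8, 8 ✓
(B=30, E=54): row 10 → A = 11 ✓
Every BE value is associated with a single A value, so BE → A holds.

Yes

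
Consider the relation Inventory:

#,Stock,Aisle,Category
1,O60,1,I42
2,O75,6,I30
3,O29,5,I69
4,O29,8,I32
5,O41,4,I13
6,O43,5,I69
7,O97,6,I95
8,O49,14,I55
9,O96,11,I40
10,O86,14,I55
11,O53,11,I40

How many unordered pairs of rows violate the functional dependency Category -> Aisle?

Category=I69: all 2 rows agree on Aisle — 0 pairs.
Category=I55: all 2 rows agree on Aisle — 0 pairs.
Category=I40: all 2 rows agree on Aisle — 0 pairs.

0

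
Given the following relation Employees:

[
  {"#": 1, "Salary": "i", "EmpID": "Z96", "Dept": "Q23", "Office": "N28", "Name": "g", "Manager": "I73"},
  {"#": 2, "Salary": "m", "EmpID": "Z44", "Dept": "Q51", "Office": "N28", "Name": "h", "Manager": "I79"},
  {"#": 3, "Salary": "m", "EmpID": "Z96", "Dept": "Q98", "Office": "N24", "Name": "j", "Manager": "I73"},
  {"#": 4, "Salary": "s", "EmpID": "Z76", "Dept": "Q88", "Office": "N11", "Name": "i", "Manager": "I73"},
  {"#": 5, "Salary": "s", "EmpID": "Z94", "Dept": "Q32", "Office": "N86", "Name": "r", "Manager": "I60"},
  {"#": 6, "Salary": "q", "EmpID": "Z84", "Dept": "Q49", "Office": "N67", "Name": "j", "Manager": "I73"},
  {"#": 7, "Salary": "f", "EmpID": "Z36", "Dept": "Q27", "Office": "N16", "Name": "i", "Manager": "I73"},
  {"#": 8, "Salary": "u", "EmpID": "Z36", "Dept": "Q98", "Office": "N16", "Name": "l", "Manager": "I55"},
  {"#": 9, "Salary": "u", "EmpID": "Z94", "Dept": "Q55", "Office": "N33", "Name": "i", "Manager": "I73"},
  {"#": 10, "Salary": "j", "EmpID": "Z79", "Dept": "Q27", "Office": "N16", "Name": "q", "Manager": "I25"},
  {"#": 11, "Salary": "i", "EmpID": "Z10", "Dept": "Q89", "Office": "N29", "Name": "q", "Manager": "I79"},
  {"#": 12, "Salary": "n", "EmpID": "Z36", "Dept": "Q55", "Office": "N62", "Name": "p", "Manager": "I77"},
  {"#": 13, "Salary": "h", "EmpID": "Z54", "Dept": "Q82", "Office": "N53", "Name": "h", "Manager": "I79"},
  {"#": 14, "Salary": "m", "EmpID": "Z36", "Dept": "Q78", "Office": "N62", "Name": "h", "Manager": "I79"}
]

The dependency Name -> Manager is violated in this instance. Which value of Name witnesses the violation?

q

Name=g: row 1 → Manager = I73 ✓
Name=h: rows 2, 13, 14 → Manager = I79, I79, I79 ✓
Name=j: rows 3, 6 → Manager = I73, I73 ✓
Name=i: rows 4, 7, 9 → Manager = I73, I73, I73 ✓
Name=r: row 5 → Manager = I60 ✓
Name=l: row 8 → Manager = I55 ✓
Name=q: rows 10, 11 → Manager takes values {I25, I79} — violation
Name=p: row 12 → Manager = I77 ✓
The only Name value with inconsistent Manager is Name=q.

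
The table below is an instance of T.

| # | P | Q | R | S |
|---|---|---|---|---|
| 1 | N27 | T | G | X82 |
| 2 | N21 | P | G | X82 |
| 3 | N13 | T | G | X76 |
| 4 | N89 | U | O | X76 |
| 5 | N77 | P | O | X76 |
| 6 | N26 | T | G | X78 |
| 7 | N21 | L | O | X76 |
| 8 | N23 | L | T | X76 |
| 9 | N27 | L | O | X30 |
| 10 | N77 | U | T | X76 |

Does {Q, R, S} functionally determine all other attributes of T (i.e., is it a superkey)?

Yes

All 10 rows have distinct {Q, R, S} values, so {Q, R, S} → (all attributes) holds and {Q, R, S} is a superkey.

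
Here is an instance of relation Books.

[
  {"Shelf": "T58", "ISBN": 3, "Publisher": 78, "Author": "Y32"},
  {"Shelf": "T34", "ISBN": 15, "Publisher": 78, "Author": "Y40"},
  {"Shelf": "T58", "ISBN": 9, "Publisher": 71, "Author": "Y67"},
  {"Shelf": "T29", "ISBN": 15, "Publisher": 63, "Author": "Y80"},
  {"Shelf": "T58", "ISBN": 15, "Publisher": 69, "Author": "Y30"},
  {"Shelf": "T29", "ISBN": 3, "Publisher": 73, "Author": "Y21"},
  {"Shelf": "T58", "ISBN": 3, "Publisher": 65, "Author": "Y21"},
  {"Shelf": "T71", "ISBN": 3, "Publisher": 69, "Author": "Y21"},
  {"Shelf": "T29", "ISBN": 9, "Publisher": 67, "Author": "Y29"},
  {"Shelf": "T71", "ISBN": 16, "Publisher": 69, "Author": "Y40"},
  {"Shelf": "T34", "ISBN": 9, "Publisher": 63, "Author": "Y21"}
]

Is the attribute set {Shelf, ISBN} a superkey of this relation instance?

Two distinct rows share (Shelf=T58, ISBN=3), so {Shelf, ISBN} does not determine every attribute — not a superkey.

No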